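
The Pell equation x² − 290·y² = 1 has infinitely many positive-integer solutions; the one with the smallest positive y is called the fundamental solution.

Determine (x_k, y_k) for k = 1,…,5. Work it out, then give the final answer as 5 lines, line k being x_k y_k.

579 34
670481 39372
776416419 45592742
899089542721 52796355864
1041144914054499 61138134497770

√290 → a₀=17, period (34); ℓ=1 odd so k=1
a_0=17:  p_0=17·1+0=17,  q_0=17·0+1=1
a_1=34:  p_1=34·17+1=579,  q_1=34·1+0=34
(x₁, y₁) = (579, 34);  579² − 290·34² = 1 ✓
(x_2, y_2) = (579·579 + 290·34·34, 579·34 + 34·579) = (670481, 39372)
(x_3, y_3) = (579·670481 + 290·34·39372, 579·39372 + 34·670481) = (776416419, 45592742)
(x_4, y_4) = (579·776416419 + 290·34·45592742, 579·45592742 + 34·776416419) = (899089542721, 52796355864)
(x_5, y_5) = (579·899089542721 + 290·34·52796355864, 579·52796355864 + 34·899089542721) = (1041144914054499, 61138134497770)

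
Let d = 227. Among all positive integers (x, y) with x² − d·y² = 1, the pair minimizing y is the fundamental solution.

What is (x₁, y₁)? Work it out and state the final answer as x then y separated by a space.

d=227: √d = [15; 15,30] (ℓ=2, even), read p_1/q_1
a_0=15:  p_0=15·1+0=15,  q_0=15·0+1=1
a_1=15:  p_1=15·15+1=226,  q_1=15·1+0=15
fundamental: x₁=226, y₁=15  (since 51076 − 227·225 = 1)

226 15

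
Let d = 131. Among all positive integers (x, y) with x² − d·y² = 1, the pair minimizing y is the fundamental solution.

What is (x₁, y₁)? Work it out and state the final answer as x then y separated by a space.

d=131: √d = [11; 2,4,11,4,2,22] (ℓ=6, even), read p_5/q_5
a_0=11:  p_0=11·1+0=11,  q_0=11·0+1=1
…
a_2=4:  p_2=4·23+11=103,  q_2=4·2+1=9
a_3=11:  p_3=11·103+23=1156,  q_3=11·9+2=101
a_4=4:  p_4=4·1156+103=4727,  q_4=4·101+9=413
a_5=2:  p_5=2·4727+1156=10610,  q_5=2·413+101=927
(x₁, y₁) = (10610, 927);  10610² − 131·927² = 1 ✓

10610 927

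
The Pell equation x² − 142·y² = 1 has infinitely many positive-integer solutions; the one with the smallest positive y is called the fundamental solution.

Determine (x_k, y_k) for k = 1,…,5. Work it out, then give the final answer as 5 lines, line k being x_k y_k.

143 12
40897 3432
11696399 981540
3345129217 280717008
956695259663 80284082748

[11; 1,10,1,22] for √142; ℓ=4 ⇒ convergent index 3
a_0=11:  p_0=11·1+0=11,  q_0=11·0+1=1
…
a_2=10:  p_2=10·12+11=131,  q_2=10·1+1=11
a_3=1:  p_3=1·131+12=143,  q_3=1·11+1=12
fundamental: x₁=143, y₁=12  (since 20449 − 142·144 = 1)
(143+12√142)^2 = 40897 + 3432√142
(143+12√142)^3 = 11696399 + 981540√142
(143+12√142)^4 = 3345129217 + 280717008√142
(143+12√142)^5 = 956695259663 + 80284082748√142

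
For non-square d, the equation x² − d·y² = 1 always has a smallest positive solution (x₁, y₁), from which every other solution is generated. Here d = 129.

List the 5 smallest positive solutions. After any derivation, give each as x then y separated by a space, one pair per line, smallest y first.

√129 → a₀=11, period (2,1,3,1,6,1,3,1,2,22); ℓ=10 even so k=9
step 0: (11, 1)  from 11·(1,0) + (0,1)
step 1: (23, 2)  from 2·(11,1) + (1,0)
step 2: (34, 3)  from 1·(23,2) + (11,1)
step 3: (125, 11)  from 3·(34,3) + (23,2)
step 4: (159, 14)  from 1·(125,11) + (34,3)
…
step 6: (1238, 109)  from 1·(1079,95) + (159,14)
step 7: (4793, 422)  from 3·(1238,109) + (1079,95)
step 8: (6031, 531)  from 1·(4793,422) + (1238,109)
step 9: (16855, 1484)  from 2·(6031,531) + (4793,422)
(x₁, y₁) = (16855, 1484);  16855² − 129·1484² = 1 ✓
n=2: (16855,1484)∘(16855,1484) = (16855·16855+129·1484·1484, 16855·1484+1484·16855) = (568182049,50025640)
n=3: (568182049,50025640)∘(16855,1484) = (16855·568182049+129·1484·50025640, 16855·50025640+1484·568182049) = (19153416854935,1686364322916)
n=4: (19153416854935,1686364322916)∘(16855,1484) = (16855·19153416854935+129·1484·1686364322916, 16855·1686364322916+1484·19153416854935) = (645661681611676801,56847341275472720)
n=5: (645661681611676801,56847341275472720)∘(16855,1484) = (16855·645661681611676801+129·1484·56847341275472720, 16855·56847341275472720+1484·645661681611676801) = (21765255267976208106775,1916323872709821068284)

16855 1484
568182049 50025640
19153416854935 1686364322916
645661681611676801 56847341275472720
21765255267976208106775 1916323872709821068284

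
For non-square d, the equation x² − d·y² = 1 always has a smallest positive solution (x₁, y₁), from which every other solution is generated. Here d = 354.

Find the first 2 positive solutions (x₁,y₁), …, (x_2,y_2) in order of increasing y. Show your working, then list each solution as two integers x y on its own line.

√354 = [18; 1,4,2,2,18,2,2,4,1,36, …], period ℓ=10 (even) → k=9
k=0  a_k=18  p_k/q_k = 18/1
…
k=2  a_k=4  p_k/q_k = 94/5
k=3  a_k=2  p_k/q_k = 207/11
…
k=5  a_k=18  p_k/q_k = 9351/497
k=6  a_k=2  p_k/q_k = 19210/1021
k=7  a_k=2  p_k/q_k = 47771/2539
k=8  a_k=4  p_k/q_k = 210294/11177
k=9  a_k=1  p_k/q_k = 258065/13716
fundamental: x₁=258065, y₁=13716  (since 66597544225 − 354·188128656 = 1)
k=2:  x_2 = 258065·258065+354·13716·13716 = 133195088449,  y_2 = 258065·13716+13716·258065 = 7079239080

258065 13716
133195088449 7079239080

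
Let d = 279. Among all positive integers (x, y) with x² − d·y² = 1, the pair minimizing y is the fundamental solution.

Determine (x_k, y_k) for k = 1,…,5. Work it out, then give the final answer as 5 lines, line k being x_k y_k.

1520 91
4620799 276640
14047227440 840985509
42703566796801 2556595670720
129818829015047600 7772049998003291

√279 → a₀=16, period (1,2,2,1,2,2,1,32); ℓ=8 even so k=7
k=0  a_k=16  p_k/q_k = 16/1
…
k=2  a_k=2  p_k/q_k = 50/3
…
k=4  a_k=1  p_k/q_k = 167/10
…
k=6  a_k=2  p_k/q_k = 1069/64
k=7  a_k=1  p_k/q_k = 1520/91
fundamental: x₁=1520, y₁=91  (since 2310400 − 279·8281 = 1)
(x_2, y_2) = (1520·1520 + 279·91·91, 1520·91 + 91·1520) = (4620799, 276640)
(x_3, y_3) = (1520·4620799 + 279·91·276640, 1520·276640 + 91·4620799) = (14047227440, 840985509)
(x_4, y_4) = (1520·14047227440 + 279·91·840985509, 1520·840985509 + 91·14047227440) = (42703566796801, 2556595670720)
(x_5, y_5) = (1520·42703566796801 + 279·91·2556595670720, 1520·2556595670720 + 91·42703566796801) = (129818829015047600, 7772049998003291)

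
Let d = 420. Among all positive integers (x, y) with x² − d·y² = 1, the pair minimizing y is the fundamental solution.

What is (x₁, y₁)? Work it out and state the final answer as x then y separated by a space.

41 2

√420 → a₀=20, period (2,40); ℓ=2 even so k=1
a_0=20:  p_0=20·1+0=20,  q_0=20·0+1=1
a_1=2:  p_1=2·20+1=41,  q_1=2·1+0=2
(x₁, y₁) = (41, 2);  41² − 420·2² = 1 ✓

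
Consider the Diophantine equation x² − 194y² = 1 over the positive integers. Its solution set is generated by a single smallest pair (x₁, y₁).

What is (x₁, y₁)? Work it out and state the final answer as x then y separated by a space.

195 14

[13; 1,12,1,26] for √194; ℓ=4 ⇒ convergent index 3
a_0=13:  p_0=13·1+0=13,  q_0=13·0+1=1
…
a_2=12:  p_2=12·14+13=181,  q_2=12·1+1=13
a_3=1:  p_3=1·181+14=195,  q_3=1·13+1=14
fundamental: x₁=195, y₁=14  (since 38025 − 194·196 = 1)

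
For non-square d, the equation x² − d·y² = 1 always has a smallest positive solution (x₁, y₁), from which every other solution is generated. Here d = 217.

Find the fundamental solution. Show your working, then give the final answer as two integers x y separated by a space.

[14; 1,2,1,2,1,…,2,1,28] for √217; ℓ=16 ⇒ convergent index 15
a_0=14:  p_0=14·1+0=14,  q_0=14·0+1=1
…
a_2=2:  p_2=2·15+14=44,  q_2=2·1+1=3
a_3=1:  p_3=1·44+15=59,  q_3=1·3+1=4
a_4=2:  p_4=2·59+44=162,  q_4=2·4+3=11
a_5=1:  p_5=1·162+59=221,  q_5=1·11+4=15
a_6=1:  p_6=1·221+162=383,  q_6=1·15+11=26
a_7=9:  p_7=9·383+221=3668,  q_7=9·26+15=249
…
a_10=1:  p_10=1·139163+15055=154218,  q_10=1·9447+1022=10469
a_11=1:  p_11=1·154218+139163=293381,  q_11=1·10469+9447=19916
a_12=2:  p_12=2·293381+154218=740980,  q_12=2·19916+10469=50301
a_13=1:  p_13=1·740980+293381=1034361,  q_13=1·50301+19916=70217
a_14=2:  p_14=2·1034361+740980=2809702,  q_14=2·70217+50301=190735
a_15=1:  p_15=1·2809702+1034361=3844063,  q_15=1·190735+70217=260952
(x₁, y₁) = (3844063, 260952);  3844063² − 217·260952² = 1 ✓

3844063 260952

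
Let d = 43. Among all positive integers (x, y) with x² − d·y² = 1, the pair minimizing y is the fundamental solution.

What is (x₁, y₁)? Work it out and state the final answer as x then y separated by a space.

3482 531

√43 → a₀=6, period (1,1,3,1,5,1,3,1,1,12); ℓ=10 even so k=9
a_0=6:  p_0=6·1+0=6,  q_0=6·0+1=1
a_1=1:  p_1=1·6+1=7,  q_1=1·1+0=1
…
a_3=3:  p_3=3·13+7=46,  q_3=3·2+1=7
a_4=1:  p_4=1·46+13=59,  q_4=1·7+2=9
a_5=5:  p_5=5·59+46=341,  q_5=5·9+7=52
a_6=1:  p_6=1·341+59=400,  q_6=1·52+9=61
a_7=3:  p_7=3·400+341=1541,  q_7=3·61+52=235
a_8=1:  p_8=1·1541+400=1941,  q_8=1·235+61=296
a_9=1:  p_9=1·1941+1541=3482,  q_9=1·296+235=531
→ (3482, 531).  Check: 3482²=12124324, 43·531²=12124323, difference 1.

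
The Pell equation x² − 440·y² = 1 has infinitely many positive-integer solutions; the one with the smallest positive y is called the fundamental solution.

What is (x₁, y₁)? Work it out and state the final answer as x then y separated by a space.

√440 = [20; 1,40, …], period ℓ=2 (even) → k=1
step 0: (20, 1)  from 20·(1,0) + (0,1)
step 1: (21, 1)  from 1·(20,1) + (1,0)
→ (21, 1).  Check: 21²=441, 440·1²=440, difference 1.

21 1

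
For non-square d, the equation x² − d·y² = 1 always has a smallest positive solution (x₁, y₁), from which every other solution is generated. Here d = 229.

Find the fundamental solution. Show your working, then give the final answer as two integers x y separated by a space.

[15; 7,1,1,7,30] for √229; ℓ=5 ⇒ convergent index 9
a_0=15:  p_0=15·1+0=15,  q_0=15·0+1=1
…
a_2=1:  p_2=1·106+15=121,  q_2=1·7+1=8
…
a_5=30:  p_5=30·1710+227=51527,  q_5=30·113+15=3405
…
a_8=1:  p_8=1·413926+362399=776325,  q_8=1·27353+23948=51301
a_9=7:  p_9=7·776325+413926=5848201,  q_9=7·51301+27353=386460
→ (5848201, 386460).  Check: 5848201²=34201454936401, 229·386460²=34201454936400, difference 1.

5848201 386460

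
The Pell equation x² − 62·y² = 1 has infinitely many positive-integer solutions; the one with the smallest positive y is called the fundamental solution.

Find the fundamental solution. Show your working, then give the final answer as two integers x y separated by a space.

63 8

[7; 1,6,1,14] for √62; ℓ=4 ⇒ convergent index 3
k=0  a_k=7  p_k/q_k = 7/1
k=1  a_k=1  p_k/q_k = 8/1
k=2  a_k=6  p_k/q_k = 55/7
k=3  a_k=1  p_k/q_k = 63/8
→ (63, 8).  Check: 63²=3969, 62·8²=3968, difference 1.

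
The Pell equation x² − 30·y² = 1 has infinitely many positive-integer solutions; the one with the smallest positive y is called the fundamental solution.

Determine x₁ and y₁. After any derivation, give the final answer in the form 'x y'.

11 2

√30 = [5; 2,10, …], period ℓ=2 (even) → k=1
i=0: a=5 ⇒ p=5, q=1
i=1: a=2 ⇒ p=11, q=2
→ (11, 2).  Check: 11²=121, 30·2²=120, difference 1.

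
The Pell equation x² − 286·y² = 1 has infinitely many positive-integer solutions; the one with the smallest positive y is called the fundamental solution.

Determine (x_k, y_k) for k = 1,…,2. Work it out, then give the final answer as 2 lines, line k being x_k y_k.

√286 = [16; 1,10,3,3,2,3,3,10,1,32, …], period ℓ=10 (even) → k=9
i=0: a=16 ⇒ p=16, q=1
i=1: a=1 ⇒ p=17, q=1
…
i=4: a=3 ⇒ p=1911, q=113
…
i=7: a=3 ⇒ p=49703, q=2939
i=8: a=10 ⇒ p=512132, q=30283
i=9: a=1 ⇒ p=561835, q=33222
(x₁, y₁) = (561835, 33222);  561835² − 286·33222² = 1 ✓
(561835+33222√286)^2 = 631317134449 + 37330564740√286

561835 33222
631317134449 37330564740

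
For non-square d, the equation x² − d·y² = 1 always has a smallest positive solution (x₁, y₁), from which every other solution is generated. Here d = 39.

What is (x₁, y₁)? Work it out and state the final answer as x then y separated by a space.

25 4

[6; 4,12] for √39; ℓ=2 ⇒ convergent index 1
a_0=6:  p_0=6·1+0=6,  q_0=6·0+1=1
a_1=4:  p_1=4·6+1=25,  q_1=4·1+0=4
fundamental: x₁=25, y₁=4  (since 625 − 39·16 = 1)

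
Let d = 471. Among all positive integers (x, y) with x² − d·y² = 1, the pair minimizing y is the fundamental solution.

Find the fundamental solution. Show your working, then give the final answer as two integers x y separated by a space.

7838695 361188

[21; 1,2,2,1,3,…,2,1,42] for √471; ℓ=14 ⇒ convergent index 13
a_0=21:  p_0=21·1+0=21,  q_0=21·0+1=1
a_1=1:  p_1=1·21+1=22,  q_1=1·1+0=1
a_2=2:  p_2=2·22+21=65,  q_2=2·1+1=3
a_3=2:  p_3=2·65+22=152,  q_3=2·3+1=7
a_4=1:  p_4=1·152+65=217,  q_4=1·7+3=10
a_5=3:  p_5=3·217+152=803,  q_5=3·10+7=37
a_6=4:  p_6=4·803+217=3429,  q_6=4·37+10=158
a_7=14:  p_7=14·3429+803=48809,  q_7=14·158+37=2249
a_8=4:  p_8=4·48809+3429=198665,  q_8=4·2249+158=9154
a_9=3:  p_9=3·198665+48809=644804,  q_9=3·9154+2249=29711
a_10=1:  p_10=1·644804+198665=843469,  q_10=1·29711+9154=38865
a_11=2:  p_11=2·843469+644804=2331742,  q_11=2·38865+29711=107441
a_12=2:  p_12=2·2331742+843469=5506953,  q_12=2·107441+38865=253747
a_13=1:  p_13=1·5506953+2331742=7838695,  q_13=1·253747+107441=361188
fundamental: x₁=7838695, y₁=361188  (since 61445139303025 − 471·130456771344 = 1)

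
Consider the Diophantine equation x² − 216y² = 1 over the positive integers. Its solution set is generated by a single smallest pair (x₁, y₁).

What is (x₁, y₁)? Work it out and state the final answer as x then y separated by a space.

485 33

√216 = [14; 1,2,3,2,1,28, …], period ℓ=6 (even) → k=5
a_0=14:  p_0=14·1+0=14,  q_0=14·0+1=1
a_1=1:  p_1=1·14+1=15,  q_1=1·1+0=1
a_2=2:  p_2=2·15+14=44,  q_2=2·1+1=3
a_3=3:  p_3=3·44+15=147,  q_3=3·3+1=10
a_4=2:  p_4=2·147+44=338,  q_4=2·10+3=23
a_5=1:  p_5=1·338+147=485,  q_5=1·23+10=33
→ (485, 33).  Check: 485²=235225, 216·33²=235224, difference 1.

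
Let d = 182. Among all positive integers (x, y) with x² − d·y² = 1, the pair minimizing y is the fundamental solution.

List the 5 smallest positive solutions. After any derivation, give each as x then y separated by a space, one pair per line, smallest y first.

27 2
1457 108
78651 5830
4245697 314712
229188987 16988618

[13; 2,26] for √182; ℓ=2 ⇒ convergent index 1
i=0: a=13 ⇒ p=13, q=1
i=1: a=2 ⇒ p=27, q=2
(x₁, y₁) = (27, 2);  27² − 182·2² = 1 ✓
n=2: (27,2)∘(27,2) = (27·27+182·2·2, 27·2+2·27) = (1457,108)
n=3: (1457,108)∘(27,2) = (27·1457+182·2·108, 27·108+2·1457) = (78651,5830)
n=4: (78651,5830)∘(27,2) = (27·78651+182·2·5830, 27·5830+2·78651) = (4245697,314712)
n=5: (4245697,314712)∘(27,2) = (27·4245697+182·2·314712, 27·314712+2·4245697) = (229188987,16988618)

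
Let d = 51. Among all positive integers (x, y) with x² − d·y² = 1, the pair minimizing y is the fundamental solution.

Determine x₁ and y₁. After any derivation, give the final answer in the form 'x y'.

50 7

√51 → a₀=7, period (7,14); ℓ=2 even so k=1
a_0=7:  p_0=7·1+0=7,  q_0=7·0+1=1
a_1=7:  p_1=7·7+1=50,  q_1=7·1+0=7
(x₁, y₁) = (50, 7);  50² − 51·7² = 1 ✓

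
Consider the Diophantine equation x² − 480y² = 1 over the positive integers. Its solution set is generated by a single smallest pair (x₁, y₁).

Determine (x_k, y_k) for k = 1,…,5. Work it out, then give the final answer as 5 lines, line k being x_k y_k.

241 11
116161 5302
55989361 2555553
26986755841 1231771244
13007560326001 593711184055

√480 → a₀=21, period (1,9,1,42); ℓ=4 even so k=3
step 0: (21, 1)  from 21·(1,0) + (0,1)
…
step 2: (219, 10)  from 9·(22,1) + (21,1)
step 3: (241, 11)  from 1·(219,10) + (22,1)
→ (241, 11).  Check: 241²=58081, 480·11²=58080, difference 1.
k=2:  x_2 = 241·241+480·11·11 = 116161,  y_2 = 241·11+11·241 = 5302
k=3:  x_3 = 241·116161+480·11·5302 = 55989361,  y_3 = 241·5302+11·116161 = 2555553
k=4:  x_4 = 241·55989361+480·11·2555553 = 26986755841,  y_4 = 241·2555553+11·55989361 = 1231771244
k=5:  x_5 = 241·26986755841+480·11·1231771244 = 13007560326001,  y_5 = 241·1231771244+11·26986755841 = 593711184055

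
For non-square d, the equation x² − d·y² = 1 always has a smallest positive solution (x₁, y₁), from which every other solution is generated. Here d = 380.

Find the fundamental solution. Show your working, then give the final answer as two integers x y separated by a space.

39 2

d=380: √d = [19; 2,38] (ℓ=2, even), read p_1/q_1
a_0=19:  p_0=19·1+0=19,  q_0=19·0+1=1
a_1=2:  p_1=2·19+1=39,  q_1=2·1+0=2
(x₁, y₁) = (39, 2);  39² − 380·2² = 1 ✓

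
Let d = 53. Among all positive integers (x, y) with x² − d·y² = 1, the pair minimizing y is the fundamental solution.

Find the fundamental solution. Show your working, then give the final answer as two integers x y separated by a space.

66249 9100

[7; 3,1,1,3,14] for √53; ℓ=5 ⇒ convergent index 9
i=0: a=7 ⇒ p=7, q=1
i=1: a=3 ⇒ p=22, q=3
…
i=5: a=14 ⇒ p=2599, q=357
i=6: a=3 ⇒ p=7979, q=1096
i=7: a=1 ⇒ p=10578, q=1453
i=8: a=1 ⇒ p=18557, q=2549
i=9: a=3 ⇒ p=66249, q=9100
(x₁, y₁) = (66249, 9100);  66249² − 53·9100² = 1 ✓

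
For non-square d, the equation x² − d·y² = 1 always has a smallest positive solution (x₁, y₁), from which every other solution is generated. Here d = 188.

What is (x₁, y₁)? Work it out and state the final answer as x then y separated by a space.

[13; 1,2,2,6,2,2,1,26] for √188; ℓ=8 ⇒ convergent index 7
a_0=13:  p_0=13·1+0=13,  q_0=13·0+1=1
…
a_2=2:  p_2=2·14+13=41,  q_2=2·1+1=3
a_3=2:  p_3=2·41+14=96,  q_3=2·3+1=7
a_4=6:  p_4=6·96+41=617,  q_4=6·7+3=45
a_5=2:  p_5=2·617+96=1330,  q_5=2·45+7=97
a_6=2:  p_6=2·1330+617=3277,  q_6=2·97+45=239
a_7=1:  p_7=1·3277+1330=4607,  q_7=1·239+97=336
fundamental: x₁=4607, y₁=336  (since 21224449 − 188·112896 = 1)

4607 336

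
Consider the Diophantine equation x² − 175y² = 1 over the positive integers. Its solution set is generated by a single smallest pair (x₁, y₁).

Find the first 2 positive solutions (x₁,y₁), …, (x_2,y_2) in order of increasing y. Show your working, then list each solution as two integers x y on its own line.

[13; 4,2,1,2,4,26] for √175; ℓ=6 ⇒ convergent index 5
k=0  a_k=13  p_k/q_k = 13/1
k=1  a_k=4  p_k/q_k = 53/4
k=2  a_k=2  p_k/q_k = 119/9
k=3  a_k=1  p_k/q_k = 172/13
k=4  a_k=2  p_k/q_k = 463/35
k=5  a_k=4  p_k/q_k = 2024/153
→ (2024, 153).  Check: 2024²=4096576, 175·153²=4096575, difference 1.
(x_2, y_2) = (2024·2024 + 175·153·153, 2024·153 + 153·2024) = (8193151, 619344)

2024 153
8193151 619344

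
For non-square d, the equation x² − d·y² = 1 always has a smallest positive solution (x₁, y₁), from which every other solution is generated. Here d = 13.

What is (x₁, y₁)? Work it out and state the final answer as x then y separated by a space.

649 180

√13 = [3; 1,1,1,1,6, …], period ℓ=5 (odd) → k=9
i=0: a=3 ⇒ p=3, q=1
…
i=5: a=6 ⇒ p=119, q=33
…
i=8: a=1 ⇒ p=393, q=109
i=9: a=1 ⇒ p=649, q=180
(x₁, y₁) = (649, 180);  649² − 13·180² = 1 ✓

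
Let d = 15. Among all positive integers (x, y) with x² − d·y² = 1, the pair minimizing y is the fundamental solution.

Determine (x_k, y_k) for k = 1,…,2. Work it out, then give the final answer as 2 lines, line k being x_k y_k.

4 1
31 8

√15 → a₀=3, period (1,6); ℓ=2 even so k=1
k=0  a_k=3  p_k/q_k = 3/1
k=1  a_k=1  p_k/q_k = 4/1
(x₁, y₁) = (4, 1);  4² − 15·1² = 1 ✓
n=2: (4,1)∘(4,1) = (4·4+15·1·1, 4·1+1·4) = (31,8)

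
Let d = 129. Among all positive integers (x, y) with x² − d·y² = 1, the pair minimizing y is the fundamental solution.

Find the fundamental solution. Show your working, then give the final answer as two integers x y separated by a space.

16855 1484

√129 → a₀=11, period (2,1,3,1,6,1,3,1,2,22); ℓ=10 even so k=9
i=0: a=11 ⇒ p=11, q=1
…
i=2: a=1 ⇒ p=34, q=3
…
i=5: a=6 ⇒ p=1079, q=95
…
i=7: a=3 ⇒ p=4793, q=422
i=8: a=1 ⇒ p=6031, q=531
i=9: a=2 ⇒ p=16855, q=1484
(x₁, y₁) = (16855, 1484);  16855² − 129·1484² = 1 ✓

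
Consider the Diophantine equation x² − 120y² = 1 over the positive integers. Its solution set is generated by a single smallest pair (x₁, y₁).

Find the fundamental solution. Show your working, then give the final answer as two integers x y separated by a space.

11 1

[10; 1,20] for √120; ℓ=2 ⇒ convergent index 1
a_0=10:  p_0=10·1+0=10,  q_0=10·0+1=1
a_1=1:  p_1=1·10+1=11,  q_1=1·1+0=1
fundamental: x₁=11, y₁=1  (since 121 − 120·1 = 1)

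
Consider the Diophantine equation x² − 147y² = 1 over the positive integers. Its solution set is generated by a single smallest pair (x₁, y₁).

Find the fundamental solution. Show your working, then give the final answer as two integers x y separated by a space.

d=147: √d = [12; 8,24] (ℓ=2, even), read p_1/q_1
k=0  a_k=12  p_k/q_k = 12/1
k=1  a_k=8  p_k/q_k = 97/8
(x₁, y₁) = (97, 8);  97² − 147·8² = 1 ✓

97 8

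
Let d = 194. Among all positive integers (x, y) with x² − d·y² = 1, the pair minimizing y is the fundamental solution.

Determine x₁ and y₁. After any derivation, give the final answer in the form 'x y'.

195 14

[13; 1,12,1,26] for √194; ℓ=4 ⇒ convergent index 3
a_0=13:  p_0=13·1+0=13,  q_0=13·0+1=1
…
a_2=12:  p_2=12·14+13=181,  q_2=12·1+1=13
a_3=1:  p_3=1·181+14=195,  q_3=1·13+1=14
→ (195, 14).  Check: 195²=38025, 194·14²=38024, difference 1.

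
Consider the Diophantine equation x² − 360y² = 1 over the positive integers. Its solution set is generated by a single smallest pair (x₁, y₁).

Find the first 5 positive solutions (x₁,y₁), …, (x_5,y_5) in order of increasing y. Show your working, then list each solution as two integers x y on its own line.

19 1
721 38
27379 1443
1039681 54796
39480499 2080805

[18; 1,36] for √360; ℓ=2 ⇒ convergent index 1
a_0=18:  p_0=18·1+0=18,  q_0=18·0+1=1
a_1=1:  p_1=1·18+1=19,  q_1=1·1+0=1
fundamental: x₁=19, y₁=1  (since 361 − 360·1 = 1)
n=2: (19,1)∘(19,1) = (19·19+360·1·1, 19·1+1·19) = (721,38)
n=3: (721,38)∘(19,1) = (19·721+360·1·38, 19·38+1·721) = (27379,1443)
n=4: (27379,1443)∘(19,1) = (19·27379+360·1·1443, 19·1443+1·27379) = (1039681,54796)
n=5: (1039681,54796)∘(19,1) = (19·1039681+360·1·54796, 19·54796+1·1039681) = (39480499,2080805)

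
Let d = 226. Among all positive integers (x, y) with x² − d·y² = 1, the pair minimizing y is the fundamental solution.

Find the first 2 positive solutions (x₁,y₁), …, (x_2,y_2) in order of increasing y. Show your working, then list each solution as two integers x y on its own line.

√226 → a₀=15, period (30); ℓ=1 odd so k=1
i=0: a=15 ⇒ p=15, q=1
i=1: a=30 ⇒ p=451, q=30
fundamental: x₁=451, y₁=30  (since 203401 − 226·900 = 1)
(x_2, y_2) = (451·451 + 226·30·30, 451·30 + 30·451) = (406801, 27060)

451 30
406801 27060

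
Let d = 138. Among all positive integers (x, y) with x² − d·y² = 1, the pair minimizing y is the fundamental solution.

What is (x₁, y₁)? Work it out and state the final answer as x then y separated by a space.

d=138: √d = [11; 1,2,1,22] (ℓ=4, even), read p_3/q_3
i=0: a=11 ⇒ p=11, q=1
i=1: a=1 ⇒ p=12, q=1
i=2: a=2 ⇒ p=35, q=3
i=3: a=1 ⇒ p=47, q=4
fundamental: x₁=47, y₁=4  (since 2209 − 138·16 = 1)

47 4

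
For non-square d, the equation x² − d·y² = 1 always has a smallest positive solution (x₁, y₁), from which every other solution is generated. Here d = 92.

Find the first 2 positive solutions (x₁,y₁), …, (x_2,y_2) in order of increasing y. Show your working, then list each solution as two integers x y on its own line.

[9; 1,1,2,4,2,1,1,18] for √92; ℓ=8 ⇒ convergent index 7
step 0: (9, 1)  from 9·(1,0) + (0,1)
step 1: (10, 1)  from 1·(9,1) + (1,0)
step 2: (19, 2)  from 1·(10,1) + (9,1)
step 3: (48, 5)  from 2·(19,2) + (10,1)
step 4: (211, 22)  from 4·(48,5) + (19,2)
…
step 6: (681, 71)  from 1·(470,49) + (211,22)
step 7: (1151, 120)  from 1·(681,71) + (470,49)
→ (1151, 120).  Check: 1151²=1324801, 92·120²=1324800, difference 1.
n=2: (1151,120)∘(1151,120) = (1151·1151+92·120·120, 1151·120+120·1151) = (2649601,276240)

1151 120
2649601 276240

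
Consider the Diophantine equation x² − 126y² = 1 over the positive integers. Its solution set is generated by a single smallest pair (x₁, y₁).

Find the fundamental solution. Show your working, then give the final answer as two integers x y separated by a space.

449 40

√126 = [11; 4,2,4,22, …], period ℓ=4 (even) → k=3
i=0: a=11 ⇒ p=11, q=1
i=1: a=4 ⇒ p=45, q=4
i=2: a=2 ⇒ p=101, q=9
i=3: a=4 ⇒ p=449, q=40
→ (449, 40).  Check: 449²=201601, 126·40²=201600, difference 1.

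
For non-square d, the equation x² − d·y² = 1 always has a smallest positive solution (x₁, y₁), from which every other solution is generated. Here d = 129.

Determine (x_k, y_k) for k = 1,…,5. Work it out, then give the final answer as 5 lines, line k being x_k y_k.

16855 1484
568182049 50025640
19153416854935 1686364322916
645661681611676801 56847341275472720
21765255267976208106775 1916323872709821068284

d=129: √d = [11; 2,1,3,1,6,1,3,1,2,22] (ℓ=10, even), read p_9/q_9
i=0: a=11 ⇒ p=11, q=1
i=1: a=2 ⇒ p=23, q=2
i=2: a=1 ⇒ p=34, q=3
i=3: a=3 ⇒ p=125, q=11
i=4: a=1 ⇒ p=159, q=14
…
i=7: a=3 ⇒ p=4793, q=422
i=8: a=1 ⇒ p=6031, q=531
i=9: a=2 ⇒ p=16855, q=1484
(x₁, y₁) = (16855, 1484);  16855² − 129·1484² = 1 ✓
(16855+1484√129)^2 = 568182049 + 50025640√129
(16855+1484√129)^3 = 19153416854935 + 1686364322916√129
(16855+1484√129)^4 = 645661681611676801 + 56847341275472720√129
(16855+1484√129)^5 = 21765255267976208106775 + 1916323872709821068284√129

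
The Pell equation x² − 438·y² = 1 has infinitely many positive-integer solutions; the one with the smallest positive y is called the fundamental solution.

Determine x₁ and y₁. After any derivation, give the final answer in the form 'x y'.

293 14

d=438: √d = [20; 1,12,1,40] (ℓ=4, even), read p_3/q_3
i=0: a=20 ⇒ p=20, q=1
i=1: a=1 ⇒ p=21, q=1
i=2: a=12 ⇒ p=272, q=13
i=3: a=1 ⇒ p=293, q=14
fundamental: x₁=293, y₁=14  (since 85849 − 438·196 = 1)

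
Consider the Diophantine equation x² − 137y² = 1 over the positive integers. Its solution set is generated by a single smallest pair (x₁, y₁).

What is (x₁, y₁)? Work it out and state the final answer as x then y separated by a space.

6083073 519712

[11; 1,2,2,1,1,2,2,1,22] for √137; ℓ=9 ⇒ convergent index 17
a_0=11:  p_0=11·1+0=11,  q_0=11·0+1=1
a_1=1:  p_1=1·11+1=12,  q_1=1·1+0=1
a_2=2:  p_2=2·12+11=35,  q_2=2·1+1=3
…
a_5=1:  p_5=1·117+82=199,  q_5=1·10+7=17
…
a_7=2:  p_7=2·515+199=1229,  q_7=2·44+17=105
…
a_9=22:  p_9=22·1744+1229=39597,  q_9=22·149+105=3383
…
a_11=2:  p_11=2·41341+39597=122279,  q_11=2·3532+3383=10447
…
a_16=2:  p_16=2·1796332+694077=4286741,  q_16=2·153471+59299=366241
a_17=1:  p_17=1·4286741+1796332=6083073,  q_17=1·366241+153471=519712
→ (6083073, 519712).  Check: 6083073²=37003777123329, 137·519712²=37003777123328, difference 1.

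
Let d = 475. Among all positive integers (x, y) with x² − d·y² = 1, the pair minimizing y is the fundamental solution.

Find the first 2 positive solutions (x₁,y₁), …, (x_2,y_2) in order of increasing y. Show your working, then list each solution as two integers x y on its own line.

√475 = [21; 1,3,1,6,2,6,1,3,1,42, …], period ℓ=10 (even) → k=9
step 0: (21, 1)  from 21·(1,0) + (0,1)
…
step 5: (1591, 73)  from 2·(741,34) + (109,5)
…
step 7: (11878, 545)  from 1·(10287,472) + (1591,73)
step 8: (45921, 2107)  from 3·(11878,545) + (10287,472)
step 9: (57799, 2652)  from 1·(45921,2107) + (11878,545)
(x₁, y₁) = (57799, 2652);  57799² − 475·2652² = 1 ✓
k=2:  x_2 = 57799·57799+475·2652·2652 = 6681448801,  y_2 = 57799·2652+2652·57799 = 306565896

57799 2652
6681448801 306565896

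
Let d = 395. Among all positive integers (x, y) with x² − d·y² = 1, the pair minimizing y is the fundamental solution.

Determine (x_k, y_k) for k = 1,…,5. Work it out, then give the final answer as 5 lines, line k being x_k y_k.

[19; 1,6,1,38] for √395; ℓ=4 ⇒ convergent index 3
step 0: (19, 1)  from 19·(1,0) + (0,1)
step 1: (20, 1)  from 1·(19,1) + (1,0)
step 2: (139, 7)  from 6·(20,1) + (19,1)
step 3: (159, 8)  from 1·(139,7) + (20,1)
(x₁, y₁) = (159, 8);  159² − 395·8² = 1 ✓
(159+8√395)^2 = 50561 + 2544√395
(159+8√395)^3 = 16078239 + 808984√395
(159+8√395)^4 = 5112829441 + 257254368√395
(159+8√395)^5 = 1625863683999 + 81806080040√395

159 8
50561 2544
16078239 808984
5112829441 257254368
1625863683999 81806080040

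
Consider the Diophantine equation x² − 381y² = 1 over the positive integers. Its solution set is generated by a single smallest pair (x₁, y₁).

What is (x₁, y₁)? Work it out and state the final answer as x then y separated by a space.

1015 52

d=381: √d = [19; 1,1,12,1,1,38] (ℓ=6, even), read p_5/q_5
a_0=19:  p_0=19·1+0=19,  q_0=19·0+1=1
…
a_2=1:  p_2=1·20+19=39,  q_2=1·1+1=2
a_3=12:  p_3=12·39+20=488,  q_3=12·2+1=25
a_4=1:  p_4=1·488+39=527,  q_4=1·25+2=27
a_5=1:  p_5=1·527+488=1015,  q_5=1·27+25=52
→ (1015, 52).  Check: 1015²=1030225, 381·52²=1030224, difference 1.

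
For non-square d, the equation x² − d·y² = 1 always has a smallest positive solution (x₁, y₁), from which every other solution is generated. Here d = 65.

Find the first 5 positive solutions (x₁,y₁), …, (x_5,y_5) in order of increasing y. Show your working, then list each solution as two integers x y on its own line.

129 16
33281 4128
8586369 1065008
2215249921 274767936
571525893249 70889062480

√65 → a₀=8, period (16); ℓ=1 odd so k=1
a_0=8:  p_0=8·1+0=8,  q_0=8·0+1=1
a_1=16:  p_1=16·8+1=129,  q_1=16·1+0=16
(x₁, y₁) = (129, 16);  129² − 65·16² = 1 ✓
k=2:  x_2 = 129·129+65·16·16 = 33281,  y_2 = 129·16+16·129 = 4128
k=3:  x_3 = 129·33281+65·16·4128 = 8586369,  y_3 = 129·4128+16·33281 = 1065008
k=4:  x_4 = 129·8586369+65·16·1065008 = 2215249921,  y_4 = 129·1065008+16·8586369 = 274767936
k=5:  x_5 = 129·2215249921+65·16·274767936 = 571525893249,  y_5 = 129·274767936+16·2215249921 = 70889062480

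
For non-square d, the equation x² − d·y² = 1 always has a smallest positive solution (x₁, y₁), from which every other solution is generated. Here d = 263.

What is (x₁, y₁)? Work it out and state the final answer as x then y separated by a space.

139128 8579

√263 = [16; 4,1,1,1,1,15,1,1,1,1,4,32, …], period ℓ=12 (even) → k=11
step 0: (16, 1)  from 16·(1,0) + (0,1)
step 1: (65, 4)  from 4·(16,1) + (1,0)
step 2: (81, 5)  from 1·(65,4) + (16,1)
…
step 6: (5822, 359)  from 15·(373,23) + (227,14)
step 7: (6195, 382)  from 1·(5822,359) + (373,23)
…
step 9: (18212, 1123)  from 1·(12017,741) + (6195,382)
step 10: (30229, 1864)  from 1·(18212,1123) + (12017,741)
step 11: (139128, 8579)  from 4·(30229,1864) + (18212,1123)
(x₁, y₁) = (139128, 8579);  139128² − 263·8579² = 1 ✓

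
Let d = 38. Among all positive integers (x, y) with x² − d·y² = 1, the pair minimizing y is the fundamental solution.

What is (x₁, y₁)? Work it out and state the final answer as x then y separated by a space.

√38 = [6; 6,12, …], period ℓ=2 (even) → k=1
i=0: a=6 ⇒ p=6, q=1
i=1: a=6 ⇒ p=37, q=6
→ (37, 6).  Check: 37²=1369, 38·6²=1368, difference 1.

37 6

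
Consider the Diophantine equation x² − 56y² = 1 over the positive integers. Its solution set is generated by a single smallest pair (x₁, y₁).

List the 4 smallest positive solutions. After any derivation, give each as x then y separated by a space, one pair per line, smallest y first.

15 2
449 60
13455 1798
403201 53880

[7; 2,14] for √56; ℓ=2 ⇒ convergent index 1
k=0  a_k=7  p_k/q_k = 7/1
k=1  a_k=2  p_k/q_k = 15/2
fundamental: x₁=15, y₁=2  (since 225 − 56·4 = 1)
(x_2, y_2) = (15·15 + 56·2·2, 15·2 + 2·15) = (449, 60)
(x_3, y_3) = (15·449 + 56·2·60, 15·60 + 2·449) = (13455, 1798)
(x_4, y_4) = (15·13455 + 56·2·1798, 15·1798 + 2·13455) = (403201, 53880)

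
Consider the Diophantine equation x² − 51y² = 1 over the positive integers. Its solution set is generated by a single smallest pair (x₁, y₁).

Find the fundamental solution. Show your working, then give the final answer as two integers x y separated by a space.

√51 = [7; 7,14, …], period ℓ=2 (even) → k=1
i=0: a=7 ⇒ p=7, q=1
i=1: a=7 ⇒ p=50, q=7
(x₁, y₁) = (50, 7);  50² − 51·7² = 1 ✓

50 7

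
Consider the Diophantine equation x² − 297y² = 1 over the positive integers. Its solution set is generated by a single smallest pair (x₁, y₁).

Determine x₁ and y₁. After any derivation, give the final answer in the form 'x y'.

√297 = [17; 4,3,1,1,2,1,1,3,4,34, …], period ℓ=10 (even) → k=9
i=0: a=17 ⇒ p=17, q=1
…
i=8: a=3 ⇒ p=11357, q=659
i=9: a=4 ⇒ p=48599, q=2820
fundamental: x₁=48599, y₁=2820  (since 2361862801 − 297·7952400 = 1)

48599 2820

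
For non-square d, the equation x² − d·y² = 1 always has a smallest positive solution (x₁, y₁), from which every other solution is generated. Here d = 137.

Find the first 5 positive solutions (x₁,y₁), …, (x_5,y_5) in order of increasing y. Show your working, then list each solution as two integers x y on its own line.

√137 = [11; 1,2,2,1,1,2,2,1,22, …], period ℓ=9 (odd) → k=17
k=0  a_k=11  p_k/q_k = 11/1
k=1  a_k=1  p_k/q_k = 12/1
k=2  a_k=2  p_k/q_k = 35/3
k=3  a_k=2  p_k/q_k = 82/7
k=4  a_k=1  p_k/q_k = 117/10
k=5  a_k=1  p_k/q_k = 199/17
k=6  a_k=2  p_k/q_k = 515/44
k=7  a_k=2  p_k/q_k = 1229/105
k=8  a_k=1  p_k/q_k = 1744/149
k=9  a_k=22  p_k/q_k = 39597/3383
k=10  a_k=1  p_k/q_k = 41341/3532
k=11  a_k=2  p_k/q_k = 122279/10447
…
k=13  a_k=1  p_k/q_k = 408178/34873
k=14  a_k=1  p_k/q_k = 694077/59299
k=15  a_k=2  p_k/q_k = 1796332/153471
k=16  a_k=2  p_k/q_k = 4286741/366241
k=17  a_k=1  p_k/q_k = 6083073/519712
(x₁, y₁) = (6083073, 519712);  6083073² − 137·519712² = 1 ✓
n=2: (6083073,519712)∘(6083073,519712) = (6083073·6083073+137·519712·519712, 6083073·519712+519712·6083073) = (74007554246657,6322892069952)
n=3: (74007554246657,6322892069952)∘(6083073,519712) = (6083073·74007554246657+137·519712·6322892069952, 6083073·6322892069952+519712·74007554246657) = (900386710067742990849,76925228065277725280)
n=4: (900386710067742990849,76925228065277725280)∘(6083073,519712) = (6083073·900386710067742990849+137·519712·76925228065277725280, 6083073·76925228065277725280+519712·900386710067742990849) = (10954236171143757109591351297,935883555725460013412300928)
n=5: (10954236171143757109591351297,935883555725460013412300928)∘(6083073,519712) = (6083073·10954236171143757109591351297+137·519712·935883555725460013412300928, 6083073·935883555725460013412300928+519712·10954236171143757109591351297) = (133270836576615035597116312473600513,11386095977955005515107946008258208)

6083073 519712
74007554246657 6322892069952
900386710067742990849 76925228065277725280
10954236171143757109591351297 935883555725460013412300928
133270836576615035597116312473600513 11386095977955005515107946008258208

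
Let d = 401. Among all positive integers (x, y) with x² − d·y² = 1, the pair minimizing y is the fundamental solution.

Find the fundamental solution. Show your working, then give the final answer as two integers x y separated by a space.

d=401: √d = [20; 40] (ℓ=1, odd), read p_1/q_1
k=0  a_k=20  p_k/q_k = 20/1
k=1  a_k=40  p_k/q_k = 801/40
(x₁, y₁) = (801, 40);  801² − 401·40² = 1 ✓

801 40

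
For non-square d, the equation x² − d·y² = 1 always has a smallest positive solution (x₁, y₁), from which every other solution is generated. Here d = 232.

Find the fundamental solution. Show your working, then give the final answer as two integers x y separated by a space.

d=232: √d = [15; 4,3,7,3,4,30] (ℓ=6, even), read p_5/q_5
step 0: (15, 1)  from 15·(1,0) + (0,1)
…
step 3: (1447, 95)  from 7·(198,13) + (61,4)
step 4: (4539, 298)  from 3·(1447,95) + (198,13)
step 5: (19603, 1287)  from 4·(4539,298) + (1447,95)
fundamental: x₁=19603, y₁=1287  (since 384277609 − 232·1656369 = 1)

19603 1287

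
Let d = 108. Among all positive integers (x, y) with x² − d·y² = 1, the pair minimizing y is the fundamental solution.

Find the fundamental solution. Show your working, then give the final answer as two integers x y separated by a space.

1351 130

√108 = [10; 2,1,1,4,1,1,2,20, …], period ℓ=8 (even) → k=7
step 0: (10, 1)  from 10·(1,0) + (0,1)
…
step 2: (31, 3)  from 1·(21,2) + (10,1)
step 3: (52, 5)  from 1·(31,3) + (21,2)
…
step 5: (291, 28)  from 1·(239,23) + (52,5)
step 6: (530, 51)  from 1·(291,28) + (239,23)
step 7: (1351, 130)  from 2·(530,51) + (291,28)
fundamental: x₁=1351, y₁=130  (since 1825201 − 108·16900 = 1)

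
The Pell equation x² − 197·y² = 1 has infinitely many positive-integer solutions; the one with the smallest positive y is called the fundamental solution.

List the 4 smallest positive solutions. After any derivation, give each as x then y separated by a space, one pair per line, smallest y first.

[14; 28] for √197; ℓ=1 ⇒ convergent index 1
i=0: a=14 ⇒ p=14, q=1
i=1: a=28 ⇒ p=393, q=28
→ (393, 28).  Check: 393²=154449, 197·28²=154448, difference 1.
n=2: (393,28)∘(393,28) = (393·393+197·28·28, 393·28+28·393) = (308897,22008)
n=3: (308897,22008)∘(393,28) = (393·308897+197·28·22008, 393·22008+28·308897) = (242792649,17298260)
n=4: (242792649,17298260)∘(393,28) = (393·242792649+197·28·17298260, 393·17298260+28·242792649) = (190834713217,13596410352)

393 28
308897 22008
242792649 17298260
190834713217 13596410352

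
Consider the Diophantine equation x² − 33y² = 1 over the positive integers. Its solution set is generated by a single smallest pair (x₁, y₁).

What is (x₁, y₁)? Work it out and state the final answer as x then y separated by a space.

23 4

√33 → a₀=5, period (1,2,1,10); ℓ=4 even so k=3
a_0=5:  p_0=5·1+0=5,  q_0=5·0+1=1
a_1=1:  p_1=1·5+1=6,  q_1=1·1+0=1
a_2=2:  p_2=2·6+5=17,  q_2=2·1+1=3
a_3=1:  p_3=1·17+6=23,  q_3=1·3+1=4
fundamental: x₁=23, y₁=4  (since 529 − 33·16 = 1)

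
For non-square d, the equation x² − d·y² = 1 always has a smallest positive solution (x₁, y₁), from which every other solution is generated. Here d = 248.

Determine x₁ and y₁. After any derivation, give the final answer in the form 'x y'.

d=248: √d = [15; 1,2,1,30] (ℓ=4, even), read p_3/q_3
i=0: a=15 ⇒ p=15, q=1
…
i=2: a=2 ⇒ p=47, q=3
i=3: a=1 ⇒ p=63, q=4
(x₁, y₁) = (63, 4);  63² − 248·4² = 1 ✓

63 4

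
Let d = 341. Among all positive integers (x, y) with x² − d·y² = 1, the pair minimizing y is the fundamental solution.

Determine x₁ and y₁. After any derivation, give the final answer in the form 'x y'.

10626551 575460

[18; 2,6,1,8,2,…,6,2,36] for √341; ℓ=14 ⇒ convergent index 13
a_0=18:  p_0=18·1+0=18,  q_0=18·0+1=1
…
a_4=8:  p_4=8·277+240=2456,  q_4=8·15+13=133
…
a_12=6:  p_12=6·718667+641940=4953942,  q_12=6·38918+34763=268271
a_13=2:  p_13=2·4953942+718667=10626551,  q_13=2·268271+38918=575460
fundamental: x₁=10626551, y₁=575460  (since 112923586155601 − 341·331154211600 = 1)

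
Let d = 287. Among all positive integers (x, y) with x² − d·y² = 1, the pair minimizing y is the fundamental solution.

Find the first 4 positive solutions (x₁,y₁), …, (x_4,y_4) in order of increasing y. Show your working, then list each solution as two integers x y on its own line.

288 17
165887 9792
95550624 5640175
55036993537 3248731008

[16; 1,15,1,32] for √287; ℓ=4 ⇒ convergent index 3
step 0: (16, 1)  from 16·(1,0) + (0,1)
…
step 2: (271, 16)  from 15·(17,1) + (16,1)
step 3: (288, 17)  from 1·(271,16) + (17,1)
(x₁, y₁) = (288, 17);  288² − 287·17² = 1 ✓
k=2:  x_2 = 288·288+287·17·17 = 165887,  y_2 = 288·17+17·288 = 9792
k=3:  x_3 = 288·165887+287·17·9792 = 95550624,  y_3 = 288·9792+17·165887 = 5640175
k=4:  x_4 = 288·95550624+287·17·5640175 = 55036993537,  y_4 = 288·5640175+17·95550624 = 3248731008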